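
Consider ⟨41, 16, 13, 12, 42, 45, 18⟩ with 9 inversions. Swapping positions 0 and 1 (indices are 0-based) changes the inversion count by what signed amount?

-1

Positions 0 and 1 hold 41 and 16; after swapping, the array is [16, 41, 13, 12, 42, 45, 18].
Element-by-element contributions:
16 → 13, 12 → 2
41 → 13, 12, 18 → 3
13 → 12 → 1
12 → none → 0
42 → 18 → 1
45 → 18 → 1
18 → none → 0
Sum: 2 + 3 + 1 + 0 + 1 + 1 + 0 = 8
Change: 8 − 9 = -1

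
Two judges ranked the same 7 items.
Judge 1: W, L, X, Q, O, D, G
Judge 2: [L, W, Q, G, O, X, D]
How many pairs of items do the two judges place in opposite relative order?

There are 6 discordant pairs.

Assign each item its position (1..7) in the first ordering, then rewrite the second ordering as that position sequence:
positions: W→1, L→2, X→3, Q→4, O→5, D→6, G→7
second ordering as positions: [2, 1, 4, 7, 5, 3, 6]
Discordant pairs = inversions in this position sequence.
2: 1 → 1
1: 0
4: 3 → 1
7: 5, 3, 6 → 3
5: 3 → 1
3: 0
6: 0
Total: 1 + 0 + 1 + 3 + 1 + 0 + 0 = 6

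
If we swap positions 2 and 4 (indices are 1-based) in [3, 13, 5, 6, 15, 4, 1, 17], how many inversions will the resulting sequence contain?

There are 11 inversions.

Positions 2 and 4 hold 13 and 6; after swapping, the array is [3, 6, 5, 13, 15, 4, 1, 17].
Count, for each position, how many later elements it exceeds:
3 → 1 → 1
6 → 5, 4, 1 → 3
5 → 4, 1 → 2
13 → 4, 1 → 2
15 → 4, 1 → 2
4 → 1 → 1
1 → none → 0
17 → none → 0
Sum: 1 + 3 + 2 + 2 + 2 + 1 + 0 + 0 = 11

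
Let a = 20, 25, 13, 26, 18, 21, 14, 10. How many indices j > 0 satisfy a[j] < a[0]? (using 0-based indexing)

4

The element at index 0 is 20.
Elements after it: 25, 13, 26, 18, 21, 14, 10
Those smaller than 20: 13, 18, 14, 10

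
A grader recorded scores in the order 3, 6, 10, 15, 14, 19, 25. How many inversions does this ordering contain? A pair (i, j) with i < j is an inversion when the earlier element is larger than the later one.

Inversions: 1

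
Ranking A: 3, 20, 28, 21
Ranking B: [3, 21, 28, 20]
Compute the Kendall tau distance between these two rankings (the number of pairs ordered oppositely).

Assign each item its position (1..4) in the first ordering, then rewrite the second ordering as that position sequence:
positions: 3→1, 20→2, 28→3, 21→4
second ordering as positions: [1, 4, 3, 2]
Discordant pairs = inversions in this position sequence.
1: 0
4: 3, 2 → 2
3: 2 → 1
2: 0
Total: 0 + 2 + 1 + 0 = 3

3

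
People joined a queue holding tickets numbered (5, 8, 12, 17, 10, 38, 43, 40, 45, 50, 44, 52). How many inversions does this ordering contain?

5

Sweep left to right; for each value list the smaller values that follow it:
5 → none → 0
8 → none → 0
12 → 10 → 1
17 → 10 → 1
10 → none → 0
38 → none → 0
43 → 40 → 1
40 → none → 0
45 → 44 → 1
50 → 44 → 1
44 → none → 0
52 → none → 0
Sum: 0 + 0 + 1 + 1 + 0 + 0 + 1 + 0 + 1 + 1 + 0 + 0 = 5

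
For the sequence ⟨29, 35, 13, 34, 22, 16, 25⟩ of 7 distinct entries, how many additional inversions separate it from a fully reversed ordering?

8 inversions short

Maximum inversions for 7 distinct elements is C(7, 2) = 7·6/2 = 21.
Current inversions — for each element, count later smaller elements:
29: 4
35: 5
13: 0
34: 3
22: 1
16: 0
25: 0
Current total: 4 + 5 + 0 + 3 + 1 + 0 + 0 = 13
Shortfall: 21 − 13 = 8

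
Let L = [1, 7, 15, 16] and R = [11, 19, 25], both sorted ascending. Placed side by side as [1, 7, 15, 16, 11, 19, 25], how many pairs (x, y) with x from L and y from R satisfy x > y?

2 cross-inversions

Count, for every r in R, how many entries of L exceed r:
r = 11: 15, 16 → 2
r = 19: none → 0
r = 25: none → 0
Cross-inversions: 2 + 0 + 0 = 2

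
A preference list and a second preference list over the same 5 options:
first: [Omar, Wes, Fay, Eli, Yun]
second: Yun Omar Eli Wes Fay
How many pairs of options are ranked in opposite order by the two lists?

Assign each item its position (1..5) in the first ordering, then rewrite the second ordering as that position sequence:
positions: Omar→1, Wes→2, Fay→3, Eli→4, Yun→5
second ordering as positions: [5, 1, 4, 2, 3]
Discordant pairs = inversions in this position sequence.
5: 1, 4, 2, 3 → 4
1: 0
4: 2, 3 → 2
2: 0
3: 0
Total: 4 + 0 + 2 + 0 + 0 = 6

Pairs: 6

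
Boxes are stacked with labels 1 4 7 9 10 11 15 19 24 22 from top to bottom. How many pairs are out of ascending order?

Inversions: 1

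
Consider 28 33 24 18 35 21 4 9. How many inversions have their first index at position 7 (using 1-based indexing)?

0 such elements

The element at index 7 is 4.
Elements after it: 9
None of them are smaller than 4.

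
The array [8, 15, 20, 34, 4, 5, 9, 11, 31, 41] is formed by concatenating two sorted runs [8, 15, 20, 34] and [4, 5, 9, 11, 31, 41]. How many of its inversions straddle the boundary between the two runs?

15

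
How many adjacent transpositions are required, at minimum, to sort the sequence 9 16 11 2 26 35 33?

The minimum number of adjacent swaps to sort an array equals its inversion count, since every such swap removes exactly one inversion.
Count inversions — for each element, later elements that are smaller:
9: 2 → 1
16: 11, 2 → 2
11: 2 → 1
2: none → 0
26: none → 0
35: 33 → 1
33: none → 0
Total inversions: 1 + 2 + 1 + 0 + 0 + 1 + 0 = 5

5 adjacent swaps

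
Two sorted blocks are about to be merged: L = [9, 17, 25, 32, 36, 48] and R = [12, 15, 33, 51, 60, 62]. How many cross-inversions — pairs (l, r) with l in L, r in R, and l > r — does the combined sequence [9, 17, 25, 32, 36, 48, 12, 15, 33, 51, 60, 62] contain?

12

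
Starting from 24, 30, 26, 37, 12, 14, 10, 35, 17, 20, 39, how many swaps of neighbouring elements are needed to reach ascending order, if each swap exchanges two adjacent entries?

26 swaps

Each adjacent swap fixes exactly one inversion, so the minimum swap count equals the number of inversions.
Count inversions — for each element, later elements that are smaller:
24: 12, 14, 10, 17, 20 → 5
30: 26, 12, 14, 10, 17, 20 → 6
26: 12, 14, 10, 17, 20 → 5
37: 12, 14, 10, 35, 17, 20 → 6
12: 10 → 1
14: 10 → 1
10: none → 0
35: 17, 20 → 2
17: none → 0
20: none → 0
39: none → 0
Total inversions: 5 + 6 + 5 + 6 + 1 + 1 + 0 + 2 + 0 + 0 + 0 = 26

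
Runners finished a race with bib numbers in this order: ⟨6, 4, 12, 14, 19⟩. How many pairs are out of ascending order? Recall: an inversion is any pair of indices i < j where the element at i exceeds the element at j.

1 out-of-order pair

Out-of-order index pairs (0-indexed):
(0,1): 6 > 4
That's 1 pair.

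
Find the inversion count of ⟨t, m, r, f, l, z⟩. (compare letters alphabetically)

8 out-of-order pairs

Listing every pair i<j with a[i]>a[j] (using 1-based positions):
(1,2): t > m
(1,3): t > r
(1,4): t > f
(1,5): t > l
(2,4): m > f
(2,5): m > l
(3,4): r > f
(3,5): r > l
That's 8 pairs.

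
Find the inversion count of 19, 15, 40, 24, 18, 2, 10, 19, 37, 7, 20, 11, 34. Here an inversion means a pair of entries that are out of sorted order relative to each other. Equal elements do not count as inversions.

39

Count, for each position, how many later elements it exceeds:
19 → 15, 18, 2, 10, 7, 11 → 6
15 → 2, 10, 7, 11 → 4
40 → 24, 18, 2, 10, 19, 37, 7, 20, 11, 34 → 10
24 → 18, 2, 10, 19, 7, 20, 11 → 7
18 → 2, 10, 7, 11 → 4
2 → none → 0
10 → 7 → 1
19 → 7, 11 → 2
37 → 7, 20, 11, 34 → 4
7 → none → 0
20 → 11 → 1
11 → none → 0
34 → none → 0
Sum: 6 + 4 + 10 + 7 + 4 + 0 + 1 + 2 + 4 + 0 + 1 + 0 + 0 = 39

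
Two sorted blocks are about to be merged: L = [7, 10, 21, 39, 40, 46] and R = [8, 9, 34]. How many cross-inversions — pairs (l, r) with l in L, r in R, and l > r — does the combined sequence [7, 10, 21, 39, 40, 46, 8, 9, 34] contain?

13

Take each right-half value and tally the left-half values above it:
r = 8: 10, 21, 39, 40, 46 → 5
r = 9: 10, 21, 39, 40, 46 → 5
r = 34: 39, 40, 46 → 3
Cross-inversions: 5 + 5 + 3 = 13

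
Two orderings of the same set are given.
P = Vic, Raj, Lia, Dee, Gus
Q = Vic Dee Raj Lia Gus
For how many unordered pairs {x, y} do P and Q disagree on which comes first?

Assign each item its position (1..5) in the first ordering, then rewrite the second ordering as that position sequence:
positions: Vic→1, Raj→2, Lia→3, Dee→4, Gus→5
second ordering as positions: [1, 4, 2, 3, 5]
Discordant pairs = inversions in this position sequence.
1: 0
4: 2, 3 → 2
2: 0
3: 0
5: 0
Total: 0 + 2 + 0 + 0 + 0 = 2

2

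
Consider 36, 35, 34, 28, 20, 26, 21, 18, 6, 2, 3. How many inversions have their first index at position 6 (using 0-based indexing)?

4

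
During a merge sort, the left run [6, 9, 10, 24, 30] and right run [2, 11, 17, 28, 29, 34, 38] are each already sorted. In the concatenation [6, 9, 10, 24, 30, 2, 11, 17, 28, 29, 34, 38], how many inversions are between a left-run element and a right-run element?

11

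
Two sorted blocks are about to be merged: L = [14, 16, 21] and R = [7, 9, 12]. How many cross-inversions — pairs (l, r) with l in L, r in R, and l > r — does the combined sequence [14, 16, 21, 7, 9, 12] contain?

Count, for every r in R, how many entries of L exceed r:
r = 7: 14, 16, 21 → 3
r = 9: 14, 16, 21 → 3
r = 12: 14, 16, 21 → 3
Cross-inversions: 3 + 3 + 3 = 9

9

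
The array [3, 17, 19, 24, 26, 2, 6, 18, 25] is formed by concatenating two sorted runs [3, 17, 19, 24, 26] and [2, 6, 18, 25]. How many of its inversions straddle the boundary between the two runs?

Split inversions: 13

Count, for every r in R, how many entries of L exceed r:
r = 2: 3, 17, 19, 24, 26 → 5
r = 6: 17, 19, 24, 26 → 4
r = 18: 19, 24, 26 → 3
r = 25: 26 → 1
Cross-inversions: 5 + 4 + 3 + 1 = 13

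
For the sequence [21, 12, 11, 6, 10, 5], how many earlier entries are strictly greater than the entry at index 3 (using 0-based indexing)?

The element at index 3 is 6.
Elements before it: 21, 12, 11
Those larger than 6: 21, 12, 11

3 such elements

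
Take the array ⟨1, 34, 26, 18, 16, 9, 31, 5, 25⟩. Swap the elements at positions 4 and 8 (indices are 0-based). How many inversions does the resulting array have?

Positions 4 and 8 hold 16 and 25; after swapping, the array is [1, 34, 26, 18, 25, 9, 31, 5, 16].
For each element, count later entries that are smaller:
1: 0
34: 7
26: 5
18: 3
25: 3
9: 1
31: 2
5: 0
16: 0
Sum: 0 + 7 + 5 + 3 + 3 + 1 + 2 + 0 + 0 = 21

21 inversions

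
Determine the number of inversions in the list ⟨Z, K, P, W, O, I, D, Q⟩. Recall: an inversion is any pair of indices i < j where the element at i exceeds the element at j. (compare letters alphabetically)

For each element, count later entries that are smaller:
Z → K, P, W, O, I, D, Q → 7
K → I, D → 2
P → O, I, D → 3
W → O, I, D, Q → 4
O → I, D → 2
I → D → 1
D → none → 0
Q → none → 0
Sum: 7 + 2 + 3 + 4 + 2 + 1 + 0 + 0 = 19

Inversions: 19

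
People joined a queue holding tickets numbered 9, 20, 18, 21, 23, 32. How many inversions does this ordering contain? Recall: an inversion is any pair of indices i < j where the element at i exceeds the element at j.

Listing every pair i<j with a[i]>a[j] (using 1-based positions):
(2,3): 20 > 18
That's 1 pair.

1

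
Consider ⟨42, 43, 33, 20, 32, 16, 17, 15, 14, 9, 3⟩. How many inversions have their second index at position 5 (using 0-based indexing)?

5

The element at index 5 is 16.
Elements before it: 42, 43, 33, 20, 32
Those larger than 16: 42, 43, 33, 20, 32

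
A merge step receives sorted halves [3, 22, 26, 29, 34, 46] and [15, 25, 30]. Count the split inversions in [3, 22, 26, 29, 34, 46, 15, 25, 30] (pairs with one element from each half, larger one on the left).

11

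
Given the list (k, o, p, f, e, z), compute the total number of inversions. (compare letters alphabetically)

There are 7 inversions.

Sweep left to right; for each value list the smaller values that follow it:
k: 2
o: 2
p: 2
f: 1
e: 0
z: 0
Sum: 2 + 2 + 2 + 1 + 0 + 0 = 7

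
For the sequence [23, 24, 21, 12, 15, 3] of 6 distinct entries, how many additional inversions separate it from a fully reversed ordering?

2

Maximum inversions for 6 distinct elements is C(6, 2) = 6·5/2 = 15.
Current inversions — for each element, count later smaller elements:
23: 4
24: 4
21: 3
12: 1
15: 1
3: 0
Current total: 4 + 4 + 3 + 1 + 1 + 0 = 13
Shortfall: 15 − 13 = 2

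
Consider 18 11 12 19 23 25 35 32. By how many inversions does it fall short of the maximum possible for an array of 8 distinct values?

25

Maximum inversions for 8 distinct elements is C(8, 2) = 8·7/2 = 28.
Current inversions — for each element, count later smaller elements:
18: 2
11: 0
12: 0
19: 0
23: 0
25: 0
35: 1
32: 0
Current total: 2 + 0 + 0 + 0 + 0 + 0 + 1 + 0 = 3
Shortfall: 28 − 3 = 25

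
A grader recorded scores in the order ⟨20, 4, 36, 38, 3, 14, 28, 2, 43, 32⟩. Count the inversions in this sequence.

20

Count, for each position, how many later elements it exceeds:
20 → 4, 3, 14, 2 → 4
4 → 3, 2 → 2
36 → 3, 14, 28, 2, 32 → 5
38 → 3, 14, 28, 2, 32 → 5
3 → 2 → 1
14 → 2 → 1
28 → 2 → 1
2 → none → 0
43 → 32 → 1
32 → none → 0
Sum: 4 + 2 + 5 + 5 + 1 + 1 + 1 + 0 + 1 + 0 = 20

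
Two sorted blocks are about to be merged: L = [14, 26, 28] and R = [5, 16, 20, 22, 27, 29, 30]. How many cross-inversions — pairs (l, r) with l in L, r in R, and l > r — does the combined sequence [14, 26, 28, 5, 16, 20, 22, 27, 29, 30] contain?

10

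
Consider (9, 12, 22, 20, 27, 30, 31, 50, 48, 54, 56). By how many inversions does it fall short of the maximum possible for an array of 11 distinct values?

53

Maximum inversions for 11 distinct elements is C(11, 2) = 11·10/2 = 55.
Current inversions — for each element, count later smaller elements:
9: 0
12: 0
22: 1
20: 0
27: 0
30: 0
31: 0
50: 1
48: 0
54: 0
56: 0
Current total: 0 + 0 + 1 + 0 + 0 + 0 + 0 + 1 + 0 + 0 + 0 = 2
Shortfall: 55 − 2 = 53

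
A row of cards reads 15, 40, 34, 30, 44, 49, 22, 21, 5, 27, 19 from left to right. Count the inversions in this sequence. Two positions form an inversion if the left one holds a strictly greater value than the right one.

35

Element-by-element contributions:
15 → 5 → 1
40 → 34, 30, 22, 21, 5, 27, 19 → 7
34 → 30, 22, 21, 5, 27, 19 → 6
30 → 22, 21, 5, 27, 19 → 5
44 → 22, 21, 5, 27, 19 → 5
49 → 22, 21, 5, 27, 19 → 5
22 → 21, 5, 19 → 3
21 → 5, 19 → 2
5 → none → 0
27 → 19 → 1
19 → none → 0
Sum: 1 + 7 + 6 + 5 + 5 + 5 + 3 + 2 + 0 + 1 + 0 = 35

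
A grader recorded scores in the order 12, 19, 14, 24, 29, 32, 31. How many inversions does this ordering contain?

Listing every pair i<j with a[i]>a[j] (using 1-based positions):
(2,3): 19 > 14
(6,7): 32 > 31
That's 2 pairs.

2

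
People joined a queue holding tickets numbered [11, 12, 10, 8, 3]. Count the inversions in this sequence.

9

Out-of-order index pairs (0-indexed):
(0,2): 11 > 10
(0,3): 11 > 8
(0,4): 11 > 3
(1,2): 12 > 10
(1,3): 12 > 8
(1,4): 12 > 3
(2,3): 10 > 8
(2,4): 10 > 3
(3,4): 8 > 3
That's 9 pairs.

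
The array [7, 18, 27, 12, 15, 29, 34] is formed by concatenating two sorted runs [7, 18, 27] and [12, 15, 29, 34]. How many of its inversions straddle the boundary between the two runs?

There are 4 split inversions.

For each element r of the right run, count left-run elements greater than r:
r = 12: 18, 27 → 2
r = 15: 18, 27 → 2
r = 29: none → 0
r = 34: none → 0
Cross-inversions: 2 + 2 + 0 + 0 = 4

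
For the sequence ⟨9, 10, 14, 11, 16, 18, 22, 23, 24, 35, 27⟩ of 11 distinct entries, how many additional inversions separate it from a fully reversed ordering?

53 inversions short

Maximum inversions for 11 distinct elements is C(11, 2) = 11·10/2 = 55.
Current inversions — for each element, count later smaller elements:
9: 0
10: 0
14: 1
11: 0
16: 0
18: 0
22: 0
23: 0
24: 0
35: 1
27: 0
Current total: 0 + 0 + 1 + 0 + 0 + 0 + 0 + 0 + 0 + 1 + 0 = 2
Shortfall: 55 − 2 = 53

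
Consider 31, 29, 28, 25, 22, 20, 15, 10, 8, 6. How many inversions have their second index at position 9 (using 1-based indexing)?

8

The element at index 9 is 8.
Elements before it: 31, 29, 28, 25, 22, 20, 15, 10
Those larger than 8: 31, 29, 28, 25, 22, 20, 15, 10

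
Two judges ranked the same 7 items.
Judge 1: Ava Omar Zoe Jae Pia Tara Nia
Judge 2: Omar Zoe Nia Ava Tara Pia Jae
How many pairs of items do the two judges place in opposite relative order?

Assign each item its position (1..7) in the first ordering, then rewrite the second ordering as that position sequence:
positions: Ava→1, Omar→2, Zoe→3, Jae→4, Pia→5, Tara→6, Nia→7
second ordering as positions: [2, 3, 7, 1, 6, 5, 4]
Discordant pairs = inversions in this position sequence.
2: 1 → 1
3: 1 → 1
7: 1, 6, 5, 4 → 4
1: 0
6: 5, 4 → 2
5: 4 → 1
4: 0
Total: 1 + 1 + 4 + 0 + 2 + 1 + 0 = 9

There are 9 discordant pairs.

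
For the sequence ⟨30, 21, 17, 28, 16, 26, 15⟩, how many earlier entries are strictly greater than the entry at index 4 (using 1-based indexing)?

1

The element at index 4 is 28.
Elements before it: 30, 21, 17
Those larger than 28: 30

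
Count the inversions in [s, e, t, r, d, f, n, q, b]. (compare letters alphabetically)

Sweep left to right; for each value list the smaller values that follow it:
s: 7
e: 2
t: 6
r: 5
d: 1
f: 1
n: 1
q: 1
b: 0
Sum: 7 + 2 + 6 + 5 + 1 + 1 + 1 + 1 + 0 = 24

24 inversions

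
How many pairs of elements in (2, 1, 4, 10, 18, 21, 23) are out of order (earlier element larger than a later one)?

1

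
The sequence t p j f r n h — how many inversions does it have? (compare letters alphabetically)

Sweep left to right; for each value list the smaller values that follow it:
t → p, j, f, r, n, h → 6
p → j, f, n, h → 4
j → f, h → 2
f → none → 0
r → n, h → 2
n → h → 1
h → none → 0
Sum: 6 + 4 + 2 + 0 + 2 + 1 + 0 = 15

Inversions: 15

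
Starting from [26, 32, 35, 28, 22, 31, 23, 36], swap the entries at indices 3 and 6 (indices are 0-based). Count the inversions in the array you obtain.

Positions 3 and 6 hold 28 and 23; after swapping, the array is [26, 32, 35, 23, 22, 31, 28, 36].
Count, for each position, how many later elements it exceeds:
26 → 23, 22 → 2
32 → 23, 22, 31, 28 → 4
35 → 23, 22, 31, 28 → 4
23 → 22 → 1
22 → none → 0
31 → 28 → 1
28 → none → 0
36 → none → 0
Sum: 2 + 4 + 4 + 1 + 0 + 1 + 0 + 0 = 12

Inversions: 12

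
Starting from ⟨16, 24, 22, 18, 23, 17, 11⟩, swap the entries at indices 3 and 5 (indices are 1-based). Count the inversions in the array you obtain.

15

Positions 3 and 5 hold 22 and 23; after swapping, the array is [16, 24, 23, 18, 22, 17, 11].
Sweep left to right; for each value list the smaller values that follow it:
16: 1
24: 5
23: 4
18: 2
22: 2
17: 1
11: 0
Sum: 1 + 5 + 4 + 2 + 2 + 1 + 0 = 15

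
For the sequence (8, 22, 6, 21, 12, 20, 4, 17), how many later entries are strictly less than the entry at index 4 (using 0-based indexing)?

The element at index 4 is 12.
Elements after it: 20, 4, 17
Those smaller than 12: 4

1 such element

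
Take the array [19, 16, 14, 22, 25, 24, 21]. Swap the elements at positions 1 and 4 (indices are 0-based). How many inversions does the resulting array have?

10 inversions

Positions 1 and 4 hold 16 and 25; after swapping, the array is [19, 25, 14, 22, 16, 24, 21].
Element-by-element contributions:
19: 2
25: 5
14: 0
22: 2
16: 0
24: 1
21: 0
Sum: 2 + 5 + 0 + 2 + 0 + 1 + 0 = 10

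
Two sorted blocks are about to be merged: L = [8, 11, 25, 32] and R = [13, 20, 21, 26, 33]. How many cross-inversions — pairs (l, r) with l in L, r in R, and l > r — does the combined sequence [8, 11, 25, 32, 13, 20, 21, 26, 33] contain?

Cross-inversions: 7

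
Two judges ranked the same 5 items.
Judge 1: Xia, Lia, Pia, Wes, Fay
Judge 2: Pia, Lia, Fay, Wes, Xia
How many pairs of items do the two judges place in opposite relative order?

6

Assign each item its position (1..5) in the first ordering, then rewrite the second ordering as that position sequence:
positions: Xia→1, Lia→2, Pia→3, Wes→4, Fay→5
second ordering as positions: [3, 2, 5, 4, 1]
Discordant pairs = inversions in this position sequence.
3: 2, 1 → 2
2: 1 → 1
5: 4, 1 → 2
4: 1 → 1
1: 0
Total: 2 + 1 + 2 + 1 + 0 = 6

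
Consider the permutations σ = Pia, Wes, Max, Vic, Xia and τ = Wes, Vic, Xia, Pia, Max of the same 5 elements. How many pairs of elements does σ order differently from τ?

Discordant pairs: 5

Assign each item its position (1..5) in the first ordering, then rewrite the second ordering as that position sequence:
positions: Pia→1, Wes→2, Max→3, Vic→4, Xia→5
second ordering as positions: [2, 4, 5, 1, 3]
Discordant pairs = inversions in this position sequence.
2: 1 → 1
4: 1, 3 → 2
5: 1, 3 → 2
1: 0
3: 0
Total: 1 + 2 + 2 + 0 + 0 = 5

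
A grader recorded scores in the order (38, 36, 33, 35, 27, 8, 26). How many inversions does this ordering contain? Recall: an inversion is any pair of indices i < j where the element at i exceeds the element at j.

Element-by-element contributions:
38: 6
36: 5
33: 3
35: 3
27: 2
8: 0
26: 0
Sum: 6 + 5 + 3 + 3 + 2 + 0 + 0 = 19

Inversions: 19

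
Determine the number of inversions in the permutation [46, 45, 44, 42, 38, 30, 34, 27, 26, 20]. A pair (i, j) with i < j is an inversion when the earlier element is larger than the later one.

44 inversions

For each element, count later entries that are smaller:
46 → 45, 44, 42, 38, 30, 34, 27, 26, 20 → 9
45 → 44, 42, 38, 30, 34, 27, 26, 20 → 8
44 → 42, 38, 30, 34, 27, 26, 20 → 7
42 → 38, 30, 34, 27, 26, 20 → 6
38 → 30, 34, 27, 26, 20 → 5
30 → 27, 26, 20 → 3
34 → 27, 26, 20 → 3
27 → 26, 20 → 2
26 → 20 → 1
20 → none → 0
Sum: 9 + 8 + 7 + 6 + 5 + 3 + 3 + 2 + 1 + 0 = 44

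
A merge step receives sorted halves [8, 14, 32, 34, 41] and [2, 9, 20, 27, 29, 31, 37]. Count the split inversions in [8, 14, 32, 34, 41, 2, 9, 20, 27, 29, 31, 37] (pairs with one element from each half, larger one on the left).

22

For each element r of the right run, count left-run elements greater than r:
r = 2: 8, 14, 32, 34, 41 → 5
r = 9: 14, 32, 34, 41 → 4
r = 20: 32, 34, 41 → 3
r = 27: 32, 34, 41 → 3
r = 29: 32, 34, 41 → 3
r = 31: 32, 34, 41 → 3
r = 37: 41 → 1
Cross-inversions: 5 + 4 + 3 + 3 + 3 + 3 + 1 = 22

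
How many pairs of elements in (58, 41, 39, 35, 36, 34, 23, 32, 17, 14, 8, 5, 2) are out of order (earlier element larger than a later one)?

There are 76 inversions.

Element-by-element contributions:
58 → 41, 39, 35, 36, 34, 23, 32, 17, 14, 8, 5, 2 → 12
41 → 39, 35, 36, 34, 23, 32, 17, 14, 8, 5, 2 → 11
39 → 35, 36, 34, 23, 32, 17, 14, 8, 5, 2 → 10
35 → 34, 23, 32, 17, 14, 8, 5, 2 → 8
36 → 34, 23, 32, 17, 14, 8, 5, 2 → 8
34 → 23, 32, 17, 14, 8, 5, 2 → 7
23 → 17, 14, 8, 5, 2 → 5
32 → 17, 14, 8, 5, 2 → 5
17 → 14, 8, 5, 2 → 4
14 → 8, 5, 2 → 3
8 → 5, 2 → 2
5 → 2 → 1
2 → none → 0
Sum: 12 + 11 + 10 + 8 + 8 + 7 + 5 + 5 + 4 + 3 + 2 + 1 + 0 = 76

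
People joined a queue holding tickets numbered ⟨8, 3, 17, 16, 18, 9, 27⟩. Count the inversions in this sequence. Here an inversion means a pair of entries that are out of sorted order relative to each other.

5 inversions

Sweep left to right; for each value list the smaller values that follow it:
8 → 3 → 1
3 → none → 0
17 → 16, 9 → 2
16 → 9 → 1
18 → 9 → 1
9 → none → 0
27 → none → 0
Sum: 1 + 0 + 2 + 1 + 1 + 0 + 0 = 5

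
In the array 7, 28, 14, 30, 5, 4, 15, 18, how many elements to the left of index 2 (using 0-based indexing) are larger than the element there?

1

The element at index 2 is 14.
Elements before it: 7, 28
Those larger than 14: 28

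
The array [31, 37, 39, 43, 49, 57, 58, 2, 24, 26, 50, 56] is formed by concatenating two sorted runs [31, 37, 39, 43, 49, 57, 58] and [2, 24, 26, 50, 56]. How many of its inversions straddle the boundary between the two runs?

Split inversions: 25

Count, for every r in R, how many entries of L exceed r:
r = 2: 31, 37, 39, 43, 49, 57, 58 → 7
r = 24: 31, 37, 39, 43, 49, 57, 58 → 7
r = 26: 31, 37, 39, 43, 49, 57, 58 → 7
r = 50: 57, 58 → 2
r = 56: 57, 58 → 2
Cross-inversions: 7 + 7 + 7 + 2 + 2 = 25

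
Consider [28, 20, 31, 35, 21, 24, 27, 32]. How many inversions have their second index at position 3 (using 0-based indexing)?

0

The element at index 3 is 35.
Elements before it: 28, 20, 31
None of them are larger than 35.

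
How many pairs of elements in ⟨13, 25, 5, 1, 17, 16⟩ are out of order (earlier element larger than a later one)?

8

Inversion pairs (indices are 0-based):
(0,2): 13 > 5
(0,3): 13 > 1
(1,2): 25 > 5
(1,3): 25 > 1
(1,4): 25 > 17
(1,5): 25 > 16
(2,3): 5 > 1
(4,5): 17 > 16
That's 8 pairs.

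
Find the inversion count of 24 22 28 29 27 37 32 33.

For each element, count later entries that are smaller:
24: 1
22: 0
28: 1
29: 1
27: 0
37: 2
32: 0
33: 0
Sum: 1 + 0 + 1 + 1 + 0 + 2 + 0 + 0 = 5

5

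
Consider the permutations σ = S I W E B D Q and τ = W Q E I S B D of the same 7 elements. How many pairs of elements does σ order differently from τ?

10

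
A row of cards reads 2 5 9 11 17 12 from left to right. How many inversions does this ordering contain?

Inversions: 1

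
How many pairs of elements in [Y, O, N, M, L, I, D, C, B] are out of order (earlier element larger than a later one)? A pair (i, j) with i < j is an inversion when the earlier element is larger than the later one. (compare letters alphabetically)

Element-by-element contributions:
Y → O, N, M, L, I, D, C, B → 8
O → N, M, L, I, D, C, B → 7
N → M, L, I, D, C, B → 6
M → L, I, D, C, B → 5
L → I, D, C, B → 4
I → D, C, B → 3
D → C, B → 2
C → B → 1
B → none → 0
Sum: 8 + 7 + 6 + 5 + 4 + 3 + 2 + 1 + 0 = 36

36 inversions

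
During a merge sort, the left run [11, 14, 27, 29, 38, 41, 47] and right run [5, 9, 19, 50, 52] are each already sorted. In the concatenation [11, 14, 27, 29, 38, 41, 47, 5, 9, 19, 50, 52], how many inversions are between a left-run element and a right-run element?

19

Count, for every r in R, how many entries of L exceed r:
r = 5: 11, 14, 27, 29, 38, 41, 47 → 7
r = 9: 11, 14, 27, 29, 38, 41, 47 → 7
r = 19: 27, 29, 38, 41, 47 → 5
r = 50: none → 0
r = 52: none → 0
Cross-inversions: 7 + 7 + 5 + 0 + 0 = 19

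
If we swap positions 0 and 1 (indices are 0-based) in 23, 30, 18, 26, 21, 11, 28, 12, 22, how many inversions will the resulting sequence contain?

23

Positions 0 and 1 hold 23 and 30; after swapping, the array is [30, 23, 18, 26, 21, 11, 28, 12, 22].
Sweep left to right; for each value list the smaller values that follow it:
30: 8
23: 5
18: 2
26: 4
21: 2
11: 0
28: 2
12: 0
22: 0
Sum: 8 + 5 + 2 + 4 + 2 + 0 + 2 + 0 + 0 = 23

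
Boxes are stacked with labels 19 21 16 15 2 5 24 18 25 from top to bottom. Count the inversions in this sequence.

16

Element-by-element contributions:
19: 5
21: 5
16: 3
15: 2
2: 0
5: 0
24: 1
18: 0
25: 0
Sum: 5 + 5 + 3 + 2 + 0 + 0 + 1 + 0 + 0 = 16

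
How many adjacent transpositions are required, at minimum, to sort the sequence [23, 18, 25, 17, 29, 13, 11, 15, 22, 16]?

29 swaps

Each adjacent swap fixes exactly one inversion, so the minimum swap count equals the number of inversions.
Count inversions — for each element, later elements that are smaller:
23: 18, 17, 13, 11, 15, 22, 16 → 7
18: 17, 13, 11, 15, 16 → 5
25: 17, 13, 11, 15, 22, 16 → 6
17: 13, 11, 15, 16 → 4
29: 13, 11, 15, 22, 16 → 5
13: 11 → 1
11: none → 0
15: none → 0
22: 16 → 1
16: none → 0
Total inversions: 7 + 5 + 6 + 4 + 5 + 1 + 0 + 0 + 1 + 0 = 29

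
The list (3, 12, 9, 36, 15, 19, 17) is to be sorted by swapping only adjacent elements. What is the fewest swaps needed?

5 adjacent swaps

The minimum number of adjacent swaps to sort an array equals its inversion count, since every such swap removes exactly one inversion.
Count inversions — for each element, later elements that are smaller:
3: none → 0
12: 9 → 1
9: none → 0
36: 15, 19, 17 → 3
15: none → 0
19: 17 → 1
17: none → 0
Total inversions: 0 + 1 + 0 + 3 + 0 + 1 + 0 = 5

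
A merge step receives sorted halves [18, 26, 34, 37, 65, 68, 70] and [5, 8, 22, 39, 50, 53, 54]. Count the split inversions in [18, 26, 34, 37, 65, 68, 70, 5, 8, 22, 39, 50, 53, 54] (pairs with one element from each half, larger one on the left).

32 cross-inversions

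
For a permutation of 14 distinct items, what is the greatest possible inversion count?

91

A reversed (strictly descending) arrangement makes every pair an inversion, giving C(14, 2) inversions.
C(14, 2) = 14·13/2 = 91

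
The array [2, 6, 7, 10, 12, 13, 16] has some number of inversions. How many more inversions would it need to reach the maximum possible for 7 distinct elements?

Maximum inversions for 7 distinct elements is C(7, 2) = 7·6/2 = 21.
Current inversions — for each element, count later smaller elements:
2: 0
6: 0
7: 0
10: 0
12: 0
13: 0
16: 0
Current total: 0 + 0 + 0 + 0 + 0 + 0 + 0 = 0
Shortfall: 21 − 0 = 21

21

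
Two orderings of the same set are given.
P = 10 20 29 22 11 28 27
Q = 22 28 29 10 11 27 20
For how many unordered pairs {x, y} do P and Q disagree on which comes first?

Disagreeing pairs: 11

Assign each item its position (1..7) in the first ordering, then rewrite the second ordering as that position sequence:
positions: 10→1, 20→2, 29→3, 22→4, 11→5, 28→6, 27→7
second ordering as positions: [4, 6, 3, 1, 5, 7, 2]
Discordant pairs = inversions in this position sequence.
4: 3, 1, 2 → 3
6: 3, 1, 5, 2 → 4
3: 1, 2 → 2
1: 0
5: 2 → 1
7: 2 → 1
2: 0
Total: 3 + 4 + 2 + 0 + 1 + 1 + 0 = 11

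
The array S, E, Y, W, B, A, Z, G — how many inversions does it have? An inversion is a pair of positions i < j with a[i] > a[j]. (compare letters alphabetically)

There are 15 out-of-order pairs.

Count, for each position, how many later elements it exceeds:
S: 4
E: 2
Y: 4
W: 3
B: 1
A: 0
Z: 1
G: 0
Sum: 4 + 2 + 4 + 3 + 1 + 0 + 1 + 0 = 15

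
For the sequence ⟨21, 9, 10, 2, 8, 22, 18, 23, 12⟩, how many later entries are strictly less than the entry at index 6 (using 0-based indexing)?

1

The element at index 6 is 18.
Elements after it: 23, 12
Those smaller than 18: 12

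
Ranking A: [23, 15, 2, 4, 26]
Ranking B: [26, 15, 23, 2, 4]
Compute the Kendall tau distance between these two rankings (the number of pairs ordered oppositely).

5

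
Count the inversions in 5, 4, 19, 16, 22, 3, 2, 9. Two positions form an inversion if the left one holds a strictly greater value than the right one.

16

Sweep left to right; for each value list the smaller values that follow it:
5 → 4, 3, 2 → 3
4 → 3, 2 → 2
19 → 16, 3, 2, 9 → 4
16 → 3, 2, 9 → 3
22 → 3, 2, 9 → 3
3 → 2 → 1
2 → none → 0
9 → none → 0
Sum: 3 + 2 + 4 + 3 + 3 + 1 + 0 + 0 = 16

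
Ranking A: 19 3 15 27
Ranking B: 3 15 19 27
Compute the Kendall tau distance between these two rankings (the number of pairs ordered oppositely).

Assign each item its position (1..4) in the first ordering, then rewrite the second ordering as that position sequence:
positions: 19→1, 3→2, 15→3, 27→4
second ordering as positions: [2, 3, 1, 4]
Discordant pairs = inversions in this position sequence.
2: 1 → 1
3: 1 → 1
1: 0
4: 0
Total: 1 + 1 + 0 + 0 = 2

2 discordant pairs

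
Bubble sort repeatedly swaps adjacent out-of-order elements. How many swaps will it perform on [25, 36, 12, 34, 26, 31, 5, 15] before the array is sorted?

The minimum number of adjacent swaps to sort an array equals its inversion count, since every such swap removes exactly one inversion.
Count inversions — for each element, later elements that are smaller:
25: 12, 5, 15 → 3
36: 12, 34, 26, 31, 5, 15 → 6
12: 5 → 1
34: 26, 31, 5, 15 → 4
26: 5, 15 → 2
31: 5, 15 → 2
5: none → 0
15: none → 0
Total inversions: 3 + 6 + 1 + 4 + 2 + 2 + 0 + 0 = 18

18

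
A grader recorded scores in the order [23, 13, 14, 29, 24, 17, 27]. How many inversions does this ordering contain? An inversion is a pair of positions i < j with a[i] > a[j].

7 out-of-order pairs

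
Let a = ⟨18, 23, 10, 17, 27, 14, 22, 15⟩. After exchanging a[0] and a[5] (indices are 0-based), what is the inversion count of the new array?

Positions 0 and 5 hold 18 and 14; after swapping, the array is [14, 23, 10, 17, 27, 18, 22, 15].
Count, for each position, how many later elements it exceeds:
14: 1
23: 5
10: 0
17: 1
27: 3
18: 1
22: 1
15: 0
Sum: 1 + 5 + 0 + 1 + 3 + 1 + 1 + 0 = 12

Inversions: 12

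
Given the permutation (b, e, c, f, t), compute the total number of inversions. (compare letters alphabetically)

Listing every pair i<j with a[i]>a[j] (using 1-based positions):
(2,3): e > c
That's 1 pair.

1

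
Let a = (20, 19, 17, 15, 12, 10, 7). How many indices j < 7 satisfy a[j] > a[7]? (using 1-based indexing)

The element at index 7 is 7.
Elements before it: 20, 19, 17, 15, 12, 10
Those larger than 7: 20, 19, 17, 15, 12, 10

6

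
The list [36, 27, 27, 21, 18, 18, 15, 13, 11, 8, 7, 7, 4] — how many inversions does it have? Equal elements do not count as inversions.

75

For each element, count later entries that are smaller:
36: 12
27: 10
27: 10
21: 9
18: 7
18: 7
15: 6
13: 5
11: 4
8: 3
7: 1
7: 1
4: 0
Sum: 12 + 10 + 10 + 9 + 7 + 7 + 6 + 5 + 4 + 3 + 1 + 1 + 0 = 75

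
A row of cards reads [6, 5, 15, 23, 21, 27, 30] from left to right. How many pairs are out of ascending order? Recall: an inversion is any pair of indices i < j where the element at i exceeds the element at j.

For each element, count later entries that are smaller:
6 → 5 → 1
5 → none → 0
15 → none → 0
23 → 21 → 1
21 → none → 0
27 → none → 0
30 → none → 0
Sum: 1 + 0 + 0 + 1 + 0 + 0 + 0 = 2

2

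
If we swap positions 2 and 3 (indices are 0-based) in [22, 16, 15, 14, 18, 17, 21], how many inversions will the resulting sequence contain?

Positions 2 and 3 hold 15 and 14; after swapping, the array is [22, 16, 14, 15, 18, 17, 21].
Element-by-element contributions:
22 → 16, 14, 15, 18, 17, 21 → 6
16 → 14, 15 → 2
14 → none → 0
15 → none → 0
18 → 17 → 1
17 → none → 0
21 → none → 0
Sum: 6 + 2 + 0 + 0 + 1 + 0 + 0 = 9

9 inversions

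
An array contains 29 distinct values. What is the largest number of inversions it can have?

A reversed (strictly descending) arrangement makes every pair an inversion, giving C(29, 2) inversions.
C(29, 2) = 29·28/2 = 406

406 inversions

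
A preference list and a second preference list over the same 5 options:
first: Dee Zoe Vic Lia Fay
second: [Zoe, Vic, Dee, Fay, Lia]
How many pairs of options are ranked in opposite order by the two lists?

Assign each item its position (1..5) in the first ordering, then rewrite the second ordering as that position sequence:
positions: Dee→1, Zoe→2, Vic→3, Lia→4, Fay→5
second ordering as positions: [2, 3, 1, 5, 4]
Discordant pairs = inversions in this position sequence.
2: 1 → 1
3: 1 → 1
1: 0
5: 4 → 1
4: 0
Total: 1 + 1 + 0 + 1 + 0 = 3

3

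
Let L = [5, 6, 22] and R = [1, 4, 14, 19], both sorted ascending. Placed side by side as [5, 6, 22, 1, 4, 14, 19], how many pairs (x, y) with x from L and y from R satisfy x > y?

8 cross-inversions

Take each right-half value and tally the left-half values above it:
r = 1: 5, 6, 22 → 3
r = 4: 5, 6, 22 → 3
r = 14: 22 → 1
r = 19: 22 → 1
Cross-inversions: 3 + 3 + 1 + 1 = 8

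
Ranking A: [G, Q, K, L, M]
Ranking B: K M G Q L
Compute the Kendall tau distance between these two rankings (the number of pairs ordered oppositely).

Assign each item its position (1..5) in the first ordering, then rewrite the second ordering as that position sequence:
positions: G→1, Q→2, K→3, L→4, M→5
second ordering as positions: [3, 5, 1, 2, 4]
Discordant pairs = inversions in this position sequence.
3: 1, 2 → 2
5: 1, 2, 4 → 3
1: 0
2: 0
4: 0
Total: 2 + 3 + 0 + 0 + 0 = 5

Discordant pairs: 5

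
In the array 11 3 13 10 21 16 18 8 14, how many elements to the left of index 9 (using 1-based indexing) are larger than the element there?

The element at index 9 is 14.
Elements before it: 11, 3, 13, 10, 21, 16, 18, 8
Those larger than 14: 21, 16, 18

3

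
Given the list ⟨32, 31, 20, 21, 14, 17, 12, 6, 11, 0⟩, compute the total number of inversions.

There are 42 inversions.

Element-by-element contributions:
32: 9
31: 8
20: 6
21: 6
14: 4
17: 4
12: 3
6: 1
11: 1
0: 0
Sum: 9 + 8 + 6 + 6 + 4 + 4 + 3 + 1 + 1 + 0 = 42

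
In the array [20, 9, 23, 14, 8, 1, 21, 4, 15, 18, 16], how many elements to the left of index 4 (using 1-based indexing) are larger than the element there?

2

The element at index 4 is 14.
Elements before it: 20, 9, 23
Those larger than 14: 20, 23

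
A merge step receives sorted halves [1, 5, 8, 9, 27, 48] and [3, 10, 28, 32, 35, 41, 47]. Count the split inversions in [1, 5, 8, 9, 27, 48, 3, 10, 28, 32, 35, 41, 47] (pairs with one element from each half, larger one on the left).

12 cross-inversions

Count, for every r in R, how many entries of L exceed r:
r = 3: 5, 8, 9, 27, 48 → 5
r = 10: 27, 48 → 2
r = 28: 48 → 1
r = 32: 48 → 1
r = 35: 48 → 1
r = 41: 48 → 1
r = 47: 48 → 1
Cross-inversions: 5 + 2 + 1 + 1 + 1 + 1 + 1 = 12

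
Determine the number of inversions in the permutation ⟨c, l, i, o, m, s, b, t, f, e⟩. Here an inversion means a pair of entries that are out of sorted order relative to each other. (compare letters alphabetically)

21 out-of-order pairs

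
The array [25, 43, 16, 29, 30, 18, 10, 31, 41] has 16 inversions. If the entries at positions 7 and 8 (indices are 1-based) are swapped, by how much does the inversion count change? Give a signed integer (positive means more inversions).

Positions 7 and 8 hold 10 and 31; after swapping, the array is [25, 43, 16, 29, 30, 18, 31, 10, 41].
Count, for each position, how many later elements it exceeds:
25: 3
43: 7
16: 1
29: 2
30: 2
18: 1
31: 1
10: 0
41: 0
Sum: 3 + 7 + 1 + 2 + 2 + 1 + 1 + 0 + 0 = 17
Change: 17 − 16 = +1

+1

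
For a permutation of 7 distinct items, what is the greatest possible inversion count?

There are 21 inversions.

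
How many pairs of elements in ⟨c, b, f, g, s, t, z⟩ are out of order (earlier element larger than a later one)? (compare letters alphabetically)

Sweep left to right; for each value list the smaller values that follow it:
c: 1
b: 0
f: 0
g: 0
s: 0
t: 0
z: 0
Sum: 1 + 0 + 0 + 0 + 0 + 0 + 0 = 1

There is 1 out-of-order pair.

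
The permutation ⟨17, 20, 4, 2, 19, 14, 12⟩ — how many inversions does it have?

For each element, count later entries that are smaller:
17: 4
20: 5
4: 1
2: 0
19: 2
14: 1
12: 0
Sum: 4 + 5 + 1 + 0 + 2 + 1 + 0 = 13

There are 13 inversions.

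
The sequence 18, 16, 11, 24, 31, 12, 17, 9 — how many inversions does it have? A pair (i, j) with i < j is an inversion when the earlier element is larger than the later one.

Element-by-element contributions:
18 → 16, 11, 12, 17, 9 → 5
16 → 11, 12, 9 → 3
11 → 9 → 1
24 → 12, 17, 9 → 3
31 → 12, 17, 9 → 3
12 → 9 → 1
17 → 9 → 1
9 → none → 0
Sum: 5 + 3 + 1 + 3 + 3 + 1 + 1 + 0 = 17

17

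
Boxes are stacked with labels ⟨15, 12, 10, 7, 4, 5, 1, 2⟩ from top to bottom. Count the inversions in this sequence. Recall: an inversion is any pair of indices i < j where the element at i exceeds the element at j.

Element-by-element contributions:
15 → 12, 10, 7, 4, 5, 1, 2 → 7
12 → 10, 7, 4, 5, 1, 2 → 6
10 → 7, 4, 5, 1, 2 → 5
7 → 4, 5, 1, 2 → 4
4 → 1, 2 → 2
5 → 1, 2 → 2
1 → none → 0
2 → none → 0
Sum: 7 + 6 + 5 + 4 + 2 + 2 + 0 + 0 = 26

Inversions: 26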